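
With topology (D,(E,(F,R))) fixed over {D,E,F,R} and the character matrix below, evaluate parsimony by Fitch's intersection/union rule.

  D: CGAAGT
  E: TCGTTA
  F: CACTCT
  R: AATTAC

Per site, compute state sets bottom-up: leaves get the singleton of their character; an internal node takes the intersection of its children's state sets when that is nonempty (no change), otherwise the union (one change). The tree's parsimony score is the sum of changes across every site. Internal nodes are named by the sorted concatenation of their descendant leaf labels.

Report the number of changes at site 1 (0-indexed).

FR@0: {C} ∪ {A} = {A,C} (union, +1)
EFR@0: {T} ∪ {A,C} = {A,C,T} (union, +1)
DEFR@0: {C} ∩ {A,C,T} = {C} (intersection, +0)
FR@1: {A} ∩ {A} = {A} (intersection, +0)
EFR@1: {C} ∪ {A} = {A,C} (union, +1)
DEFR@1: {G} ∪ {A,C} = {A,C,G} (union, +1)
FR@2: {C} ∪ {T} = {C,T} (union, +1)
EFR@2: {G} ∪ {C,T} = {C,G,T} (union, +1)
DEFR@2: {A} ∪ {C,G,T} = {A,C,G,T} (union, +1)
FR@3: {T} ∩ {T} = {T} (intersection, +0)
EFR@3: {T} ∩ {T} = {T} (intersection, +0)
DEFR@3: {A} ∪ {T} = {A,T} (union, +1)
FR@4: {C} ∪ {A} = {A,C} (union, +1)
EFR@4: {T} ∪ {A,C} = {A,C,T} (union, +1)
DEFR@4: {G} ∪ {A,C,T} = {A,C,G,T} (union, +1)
FR@5: {T} ∪ {C} = {C,T} (union, +1)
EFR@5: {A} ∪ {C,T} = {A,C,T} (union, +1)
DEFR@5: {T} ∩ {A,C,T} = {T} (intersection, +0)
per-site changes: [2, 2, 3, 1, 3, 2]; total = 13

2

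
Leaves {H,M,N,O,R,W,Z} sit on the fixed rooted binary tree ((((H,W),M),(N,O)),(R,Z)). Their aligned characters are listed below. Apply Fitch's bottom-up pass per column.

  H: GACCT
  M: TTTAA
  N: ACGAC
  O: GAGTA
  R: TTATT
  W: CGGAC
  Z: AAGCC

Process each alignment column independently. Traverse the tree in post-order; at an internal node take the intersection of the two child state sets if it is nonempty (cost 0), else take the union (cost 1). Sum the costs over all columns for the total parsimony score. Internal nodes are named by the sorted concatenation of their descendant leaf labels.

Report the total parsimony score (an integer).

HW@0: {G} ∪ {C} = {C,G} (union, +1)
HMW@0: {C,G} ∪ {T} = {C,G,T} (union, +1)
NO@0: {A} ∪ {G} = {A,G} (union, +1)
HMNOW@0: {C,G,T} ∩ {A,G} = {G} (intersection, +0)
RZ@0: {T} ∪ {A} = {A,T} (union, +1)
HMNORWZ@0: {G} ∪ {A,T} = {A,G,T} (union, +1)
HW@1: {A} ∪ {G} = {A,G} (union, +1)
HMW@1: {A,G} ∪ {T} = {A,G,T} (union, +1)
NO@1: {C} ∪ {A} = {A,C} (union, +1)
HMNOW@1: {A,G,T} ∩ {A,C} = {A} (intersection, +0)
RZ@1: {T} ∪ {A} = {A,T} (union, +1)
HMNORWZ@1: {A} ∩ {A,T} = {A} (intersection, +0)
HW@2: {C} ∪ {G} = {C,G} (union, +1)
HMW@2: {C,G} ∪ {T} = {C,G,T} (union, +1)
NO@2: {G} ∩ {G} = {G} (intersection, +0)
HMNOW@2: {C,G,T} ∩ {G} = {G} (intersection, +0)
RZ@2: {A} ∪ {G} = {A,G} (union, +1)
HMNORWZ@2: {G} ∩ {A,G} = {G} (intersection, +0)
HW@3: {C} ∪ {A} = {A,C} (union, +1)
HMW@3: {A,C} ∩ {A} = {A} (intersection, +0)
NO@3: {A} ∪ {T} = {A,T} (union, +1)
HMNOW@3: {A} ∩ {A,T} = {A} (intersection, +0)
RZ@3: {T} ∪ {C} = {C,T} (union, +1)
HMNORWZ@3: {A} ∪ {C,T} = {A,C,T} (union, +1)
HW@4: {T} ∪ {C} = {C,T} (union, +1)
HMW@4: {C,T} ∪ {A} = {A,C,T} (union, +1)
NO@4: {C} ∪ {A} = {A,C} (union, +1)
HMNOW@4: {A,C,T} ∩ {A,C} = {A,C} (intersection, +0)
RZ@4: {T} ∪ {C} = {C,T} (union, +1)
HMNORWZ@4: {A,C} ∩ {C,T} = {C} (intersection, +0)
per-site changes: [5, 4, 3, 4, 4]; total = 20

20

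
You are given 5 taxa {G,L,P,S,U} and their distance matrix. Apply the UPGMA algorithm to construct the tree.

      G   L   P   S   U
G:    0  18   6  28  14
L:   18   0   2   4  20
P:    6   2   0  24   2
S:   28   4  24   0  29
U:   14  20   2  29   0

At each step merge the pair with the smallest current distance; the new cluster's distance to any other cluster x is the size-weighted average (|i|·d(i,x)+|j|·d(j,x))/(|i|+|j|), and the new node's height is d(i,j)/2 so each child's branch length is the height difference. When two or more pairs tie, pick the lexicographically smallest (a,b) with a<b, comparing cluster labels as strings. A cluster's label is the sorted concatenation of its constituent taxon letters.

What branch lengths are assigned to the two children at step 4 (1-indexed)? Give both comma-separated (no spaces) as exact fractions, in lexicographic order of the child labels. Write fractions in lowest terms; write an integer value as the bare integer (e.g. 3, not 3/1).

step 1: merge (L,P) at d=2; branch lengths L→1, P→1; new cluster LP
  updated: d(G,LP)=12, d(LP,S)=14, d(LP,U)=11
step 2: merge (LP,U) at d=11; branch lengths LP→9/2, U→11/2; new cluster LPU
  updated: d(G,LPU)=38/3, d(LPU,S)=19
step 3: merge (G,LPU) at d=38/3; branch lengths G→19/3, LPU→5/6; new cluster GLPU
  updated: d(GLPU,S)=85/4
step 4: merge (GLPU,S) at d=85/4; branch lengths GLPU→103/24, S→85/8; new cluster GLPSU
final tree: ((G:19/3,((L:1,P:1):9/2,U:11/2):5/6):103/24,S:85/8)
total length: 409/12

103/24,85/8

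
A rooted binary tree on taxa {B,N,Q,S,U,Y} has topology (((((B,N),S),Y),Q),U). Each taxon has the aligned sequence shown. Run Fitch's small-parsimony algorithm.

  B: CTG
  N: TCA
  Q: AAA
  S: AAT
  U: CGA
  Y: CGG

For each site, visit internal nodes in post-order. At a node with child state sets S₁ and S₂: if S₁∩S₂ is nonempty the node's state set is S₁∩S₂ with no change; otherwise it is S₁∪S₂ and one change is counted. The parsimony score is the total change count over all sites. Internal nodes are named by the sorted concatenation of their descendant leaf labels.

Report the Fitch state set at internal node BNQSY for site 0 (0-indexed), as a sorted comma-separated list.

BN@0: {C} ∪ {T} = {C,T} (union, +1)
BNS@0: {C,T} ∪ {A} = {A,C,T} (union, +1)
BNSY@0: {A,C,T} ∩ {C} = {C} (intersection, +0)
BNQSY@0: {C} ∪ {A} = {A,C} (union, +1)
BNQSUY@0: {A,C} ∩ {C} = {C} (intersection, +0)
BN@1: {T} ∪ {C} = {C,T} (union, +1)
BNS@1: {C,T} ∪ {A} = {A,C,T} (union, +1)
BNSY@1: {A,C,T} ∪ {G} = {A,C,G,T} (union, +1)
BNQSY@1: {A,C,G,T} ∩ {A} = {A} (intersection, +0)
BNQSUY@1: {A} ∪ {G} = {A,G} (union, +1)
BN@2: {G} ∪ {A} = {A,G} (union, +1)
BNS@2: {A,G} ∪ {T} = {A,G,T} (union, +1)
BNSY@2: {A,G,T} ∩ {G} = {G} (intersection, +0)
BNQSY@2: {G} ∪ {A} = {A,G} (union, +1)
BNQSUY@2: {A,G} ∩ {A} = {A} (intersection, +0)
per-site changes: [3, 4, 3]; total = 10

A,C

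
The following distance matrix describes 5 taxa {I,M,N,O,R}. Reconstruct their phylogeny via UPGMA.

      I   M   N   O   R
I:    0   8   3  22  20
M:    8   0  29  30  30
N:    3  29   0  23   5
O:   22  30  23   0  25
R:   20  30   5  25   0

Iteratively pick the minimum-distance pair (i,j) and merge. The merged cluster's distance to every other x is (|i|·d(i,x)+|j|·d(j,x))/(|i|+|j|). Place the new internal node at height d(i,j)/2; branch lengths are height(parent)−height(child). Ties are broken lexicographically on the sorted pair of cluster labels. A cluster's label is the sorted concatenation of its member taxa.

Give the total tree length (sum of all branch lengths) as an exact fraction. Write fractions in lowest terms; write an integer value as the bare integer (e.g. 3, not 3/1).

1. join I+N (d=3) ⇒ IN; edges |I|=3/2, |N|=3/2
  updated: d(IN,M)=37/2, d(IN,O)=45/2, d(IN,R)=25/2
2. join IN+R (d=25/2) ⇒ INR; edges |IN|=19/4, |R|=25/4
  updated: d(INR,M)=67/3, d(INR,O)=70/3
3. join INR+M (d=67/3) ⇒ IMNR; edges |INR|=59/12, |M|=67/6
  updated: d(IMNR,O)=25
4. join IMNR+O (d=25) ⇒ IMNOR; edges |IMNR|=4/3, |O|=25/2
final tree: ((((I:3/2,N:3/2):19/4,R:25/4):59/12,M:67/6):4/3,O:25/2)
total length: 527/12

527/12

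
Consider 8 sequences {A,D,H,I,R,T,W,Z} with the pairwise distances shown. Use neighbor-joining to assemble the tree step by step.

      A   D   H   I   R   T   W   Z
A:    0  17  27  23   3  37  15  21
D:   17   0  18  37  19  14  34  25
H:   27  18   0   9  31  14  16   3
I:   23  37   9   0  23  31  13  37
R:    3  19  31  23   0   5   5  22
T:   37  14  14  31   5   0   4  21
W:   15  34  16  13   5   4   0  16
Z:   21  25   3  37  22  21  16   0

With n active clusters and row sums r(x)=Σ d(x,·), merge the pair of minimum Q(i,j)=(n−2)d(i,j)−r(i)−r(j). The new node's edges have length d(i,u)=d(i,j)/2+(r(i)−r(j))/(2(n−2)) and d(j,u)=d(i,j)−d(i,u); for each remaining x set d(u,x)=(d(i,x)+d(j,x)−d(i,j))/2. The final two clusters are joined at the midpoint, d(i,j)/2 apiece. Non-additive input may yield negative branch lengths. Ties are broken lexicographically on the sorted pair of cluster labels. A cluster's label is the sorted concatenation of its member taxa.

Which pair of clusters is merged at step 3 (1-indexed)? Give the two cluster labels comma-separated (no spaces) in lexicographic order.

D,T

1. join H+Z (d=3, Q=-245) ⇒ HZ; edges |H|=-3/4, |Z|=15/4
  updated: d(A,HZ)=45/2, d(D,HZ)=20, d(HZ,I)=43/2, d(HZ,R)=25, d(HZ,T)=16, d(HZ,W)=29/2
2. join A+R (d=3, Q=-365/2) ⇒ AR; edges |A|=21/4, |R|=-9/4
  updated: d(AR,D)=33/2, d(AR,HZ)=89/4, d(AR,I)=43/2, d(AR,T)=39/2, d(AR,W)=17/2
3. join D+T (d=14, Q=-150) ⇒ DT; edges |D|=93/8, |T|=19/8
  updated: d(AR,DT)=11, d(DT,HZ)=11, d(DT,I)=27, d(DT,W)=12
4. join DT+HZ (d=11, Q=-389/4) ⇒ DHTZ; edges |DT|=33/8, |HZ|=55/8
  updated: d(AR,DHTZ)=89/8, d(DHTZ,I)=75/4, d(DHTZ,W)=31/4
5. join AR+DHTZ (d=89/8, Q=-113/2) ⇒ ADHRTZ; edges |AR|=103/16, |DHTZ|=75/16
  updated: d(ADHRTZ,I)=233/16, d(ADHRTZ,W)=41/16
6. join ADHRTZ+I (d=233/16, Q=-241/8) ⇒ ADHIRTZ; edges |ADHRTZ|=33/16, |I|=25/2
  updated: d(ADHIRTZ,W)=1/2
7. join ADHIRTZ+W (d=1/2) ⇒ ADHIRTWZ; edges |ADHIRTZ|=1/4, |W|=1/4
final tree: ((((A:21/4,R:-9/4):103/16,((D:93/8,T:19/8):33/8,(H:-3/4,Z:15/4):55/8):75/16):33/16,I:25/2):1/4,W:1/4)
total length: 915/16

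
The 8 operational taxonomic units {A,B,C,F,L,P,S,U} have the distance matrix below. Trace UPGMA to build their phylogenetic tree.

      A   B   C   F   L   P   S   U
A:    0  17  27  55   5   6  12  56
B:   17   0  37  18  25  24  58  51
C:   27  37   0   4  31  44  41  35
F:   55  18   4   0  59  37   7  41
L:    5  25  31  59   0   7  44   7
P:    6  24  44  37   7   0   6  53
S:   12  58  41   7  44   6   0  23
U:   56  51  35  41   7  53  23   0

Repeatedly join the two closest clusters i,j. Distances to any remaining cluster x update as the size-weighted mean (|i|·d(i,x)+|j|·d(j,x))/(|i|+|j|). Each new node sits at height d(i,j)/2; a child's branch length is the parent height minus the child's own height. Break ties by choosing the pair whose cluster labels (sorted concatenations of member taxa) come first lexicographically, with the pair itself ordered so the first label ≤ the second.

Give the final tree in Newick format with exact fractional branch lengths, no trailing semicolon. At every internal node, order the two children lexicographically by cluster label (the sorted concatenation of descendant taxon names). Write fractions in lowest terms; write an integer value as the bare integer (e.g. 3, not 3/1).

((((A:5/2,L:5/2):49/8,(P:3,S:3):45/8):35/4,U:139/8):41/40,(B:55/4,(C:2,F:2):47/4):93/20)

step 1: merge (C,F) at d=4; branch lengths C→2, F→2; new cluster CF
  updated: d(A,CF)=41, d(B,CF)=55/2, d(CF,L)=45, d(CF,P)=81/2, d(CF,S)=24, d(CF,U)=38
step 2: merge (A,L) at d=5; branch lengths A→5/2, L→5/2; new cluster AL
  updated: d(AL,B)=21, d(AL,CF)=43, d(AL,P)=13/2, d(AL,S)=28, d(AL,U)=63/2
step 3: merge (P,S) at d=6; branch lengths P→3, S→3; new cluster PS
  updated: d(AL,PS)=69/4, d(B,PS)=41, d(CF,PS)=129/4, d(PS,U)=38
step 4: merge (AL,PS) at d=69/4; branch lengths AL→49/8, PS→45/8; new cluster ALPS
  updated: d(ALPS,B)=31, d(ALPS,CF)=301/8, d(ALPS,U)=139/4
step 5: merge (B,CF) at d=55/2; branch lengths B→55/4, CF→47/4; new cluster BCF
  updated: d(ALPS,BCF)=425/12, d(BCF,U)=127/3
step 6: merge (ALPS,U) at d=139/4; branch lengths ALPS→35/4, U→139/8; new cluster ALPSU
  updated: d(ALPSU,BCF)=184/5
step 7: merge (ALPSU,BCF) at d=184/5; branch lengths ALPSU→41/40, BCF→93/20; new cluster ABCFLPSU
final tree: ((((A:5/2,L:5/2):49/8,(P:3,S:3):45/8):35/4,U:139/8):41/40,(B:55/4,(C:2,F:2):47/4):93/20)
total length: 1681/20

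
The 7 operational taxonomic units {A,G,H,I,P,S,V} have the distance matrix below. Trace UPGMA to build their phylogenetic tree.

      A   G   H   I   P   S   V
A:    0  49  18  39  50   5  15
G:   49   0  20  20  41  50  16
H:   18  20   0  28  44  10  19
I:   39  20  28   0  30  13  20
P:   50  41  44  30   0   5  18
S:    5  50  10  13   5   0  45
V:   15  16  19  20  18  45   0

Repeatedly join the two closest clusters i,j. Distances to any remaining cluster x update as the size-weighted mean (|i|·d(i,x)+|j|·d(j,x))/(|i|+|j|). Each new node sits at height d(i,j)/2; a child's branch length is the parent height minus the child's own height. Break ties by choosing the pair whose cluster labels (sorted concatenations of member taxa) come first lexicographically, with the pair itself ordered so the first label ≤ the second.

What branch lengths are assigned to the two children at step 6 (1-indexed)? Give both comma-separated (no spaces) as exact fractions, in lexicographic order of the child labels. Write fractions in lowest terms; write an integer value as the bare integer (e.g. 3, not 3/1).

209/24,7/8

step 1: merge (A,S) at d=5; branch lengths A→5/2, S→5/2; new cluster AS
  updated: d(AS,G)=99/2, d(AS,H)=14, d(AS,I)=26, d(AS,P)=55/2, d(AS,V)=30
step 2: merge (AS,H) at d=14; branch lengths AS→9/2, H→7; new cluster AHS
  updated: d(AHS,G)=119/3, d(AHS,I)=80/3, d(AHS,P)=33, d(AHS,V)=79/3
step 3: merge (G,V) at d=16; branch lengths G→8, V→8; new cluster GV
  updated: d(AHS,GV)=33, d(GV,I)=20, d(GV,P)=59/2
step 4: merge (GV,I) at d=20; branch lengths GV→2, I→10; new cluster GIV
  updated: d(AHS,GIV)=278/9, d(GIV,P)=89/3
step 5: merge (GIV,P) at d=89/3; branch lengths GIV→29/6, P→89/6; new cluster GIPV
  updated: d(AHS,GIPV)=377/12
step 6: merge (AHS,GIPV) at d=377/12; branch lengths AHS→209/24, GIPV→7/8; new cluster AGHIPSV
final tree: (((A:5/2,S:5/2):9/2,H:7):209/24,(((G:8,V:8):2,I:10):29/6,P:89/6):7/8)
total length: 295/4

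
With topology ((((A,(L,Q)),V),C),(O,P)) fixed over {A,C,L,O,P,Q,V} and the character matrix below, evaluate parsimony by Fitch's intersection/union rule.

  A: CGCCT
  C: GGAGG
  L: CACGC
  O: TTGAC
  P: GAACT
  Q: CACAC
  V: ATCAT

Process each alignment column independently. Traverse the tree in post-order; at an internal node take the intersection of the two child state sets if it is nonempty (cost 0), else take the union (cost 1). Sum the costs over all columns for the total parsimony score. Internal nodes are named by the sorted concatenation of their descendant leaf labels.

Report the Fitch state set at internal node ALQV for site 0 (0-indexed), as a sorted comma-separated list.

LQ@0: {C} ∩ {C} = {C} (intersection, +0)
ALQ@0: {C} ∩ {C} = {C} (intersection, +0)
ALQV@0: {C} ∪ {A} = {A,C} (union, +1)
ACLQV@0: {A,C} ∪ {G} = {A,C,G} (union, +1)
OP@0: {T} ∪ {G} = {G,T} (union, +1)
ACLOPQV@0: {A,C,G} ∩ {G,T} = {G} (intersection, +0)
LQ@1: {A} ∩ {A} = {A} (intersection, +0)
ALQ@1: {G} ∪ {A} = {A,G} (union, +1)
ALQV@1: {A,G} ∪ {T} = {A,G,T} (union, +1)
ACLQV@1: {A,G,T} ∩ {G} = {G} (intersection, +0)
OP@1: {T} ∪ {A} = {A,T} (union, +1)
ACLOPQV@1: {G} ∪ {A,T} = {A,G,T} (union, +1)
LQ@2: {C} ∩ {C} = {C} (intersection, +0)
ALQ@2: {C} ∩ {C} = {C} (intersection, +0)
ALQV@2: {C} ∩ {C} = {C} (intersection, +0)
ACLQV@2: {C} ∪ {A} = {A,C} (union, +1)
OP@2: {G} ∪ {A} = {A,G} (union, +1)
ACLOPQV@2: {A,C} ∩ {A,G} = {A} (intersection, +0)
LQ@3: {G} ∪ {A} = {A,G} (union, +1)
ALQ@3: {C} ∪ {A,G} = {A,C,G} (union, +1)
ALQV@3: {A,C,G} ∩ {A} = {A} (intersection, +0)
ACLQV@3: {A} ∪ {G} = {A,G} (union, +1)
OP@3: {A} ∪ {C} = {A,C} (union, +1)
ACLOPQV@3: {A,G} ∩ {A,C} = {A} (intersection, +0)
LQ@4: {C} ∩ {C} = {C} (intersection, +0)
ALQ@4: {T} ∪ {C} = {C,T} (union, +1)
ALQV@4: {C,T} ∩ {T} = {T} (intersection, +0)
ACLQV@4: {T} ∪ {G} = {G,T} (union, +1)
OP@4: {C} ∪ {T} = {C,T} (union, +1)
ACLOPQV@4: {G,T} ∩ {C,T} = {T} (intersection, +0)
per-site changes: [3, 4, 2, 4, 3]; total = 16

A,C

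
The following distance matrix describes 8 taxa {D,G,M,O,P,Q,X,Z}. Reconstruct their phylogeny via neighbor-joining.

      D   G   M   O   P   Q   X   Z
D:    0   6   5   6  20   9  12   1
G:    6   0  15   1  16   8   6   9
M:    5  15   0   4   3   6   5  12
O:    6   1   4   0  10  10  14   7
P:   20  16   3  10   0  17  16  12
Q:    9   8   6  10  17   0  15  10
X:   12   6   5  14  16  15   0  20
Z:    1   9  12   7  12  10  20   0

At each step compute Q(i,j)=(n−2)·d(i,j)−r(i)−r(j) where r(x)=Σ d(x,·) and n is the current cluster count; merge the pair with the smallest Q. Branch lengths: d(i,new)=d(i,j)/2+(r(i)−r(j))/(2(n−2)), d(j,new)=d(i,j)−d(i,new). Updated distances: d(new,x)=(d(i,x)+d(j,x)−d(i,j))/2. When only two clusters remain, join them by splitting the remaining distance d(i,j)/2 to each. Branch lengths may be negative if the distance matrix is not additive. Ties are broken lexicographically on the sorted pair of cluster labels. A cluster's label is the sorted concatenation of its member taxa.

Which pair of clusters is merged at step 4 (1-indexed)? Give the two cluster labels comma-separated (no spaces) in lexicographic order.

G,O

1. join M+P (d=3, Q=-126) ⇒ MP; edges |M|=-13/6, |P|=31/6
  updated: d(D,MP)=11, d(G,MP)=14, d(MP,O)=11/2, d(MP,Q)=10, d(MP,X)=9, d(MP,Z)=21/2
2. join D+Z (d=1, Q=-195/2) ⇒ DZ; edges |D|=-3/4, |Z|=7/4
  updated: d(DZ,G)=7, d(DZ,MP)=41/4, d(DZ,O)=6, d(DZ,Q)=9, d(DZ,X)=31/2
3. join MP+X (d=9, Q=-289/4) ⇒ MPX; edges |MP|=101/32, |X|=187/32
  updated: d(DZ,MPX)=67/8, d(G,MPX)=11/2, d(MPX,O)=21/4, d(MPX,Q)=8
4. join G+O (d=1, Q=-163/4) ⇒ GO; edges |G|=3/8, |O|=5/8
  updated: d(DZ,GO)=6, d(GO,MPX)=39/8, d(GO,Q)=17/2
5. join DZ+Q (d=9, Q=-247/8) ⇒ DQZ; edges |DZ|=127/32, |Q|=161/32
  updated: d(DQZ,GO)=11/4, d(DQZ,MPX)=59/16
6. join DQZ+GO (d=11/4, Q=-181/16) ⇒ DGOQZ; edges |DQZ|=25/32, |GO|=63/32
  updated: d(DGOQZ,MPX)=93/32
7. join DGOQZ+MPX (d=93/32) ⇒ DGMOPQXZ; edges |DGOQZ|=93/64, |MPX|=93/64
final tree: ((((D:-3/4,Z:7/4):127/32,Q:161/32):25/32,(G:3/8,O:5/8):63/32):93/64,((M:-13/6,P:31/6):101/32,X:187/32):93/64)
total length: 917/32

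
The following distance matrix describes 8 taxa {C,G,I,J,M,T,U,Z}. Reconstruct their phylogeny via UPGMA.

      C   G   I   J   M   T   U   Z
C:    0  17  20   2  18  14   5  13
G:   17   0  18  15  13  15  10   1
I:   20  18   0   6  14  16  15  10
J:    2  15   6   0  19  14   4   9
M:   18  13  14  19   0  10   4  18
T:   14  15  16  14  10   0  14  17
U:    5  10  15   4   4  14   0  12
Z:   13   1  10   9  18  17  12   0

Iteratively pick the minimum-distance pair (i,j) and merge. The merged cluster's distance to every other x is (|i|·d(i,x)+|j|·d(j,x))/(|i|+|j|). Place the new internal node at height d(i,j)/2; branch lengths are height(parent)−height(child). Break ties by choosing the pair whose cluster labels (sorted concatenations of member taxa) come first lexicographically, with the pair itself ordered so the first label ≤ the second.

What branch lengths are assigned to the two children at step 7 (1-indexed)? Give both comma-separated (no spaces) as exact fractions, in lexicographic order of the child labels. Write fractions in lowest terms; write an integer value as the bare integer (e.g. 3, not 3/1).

1. join G+Z (d=1) ⇒ GZ; edges |G|=1/2, |Z|=1/2
  updated: d(C,GZ)=15, d(GZ,I)=14, d(GZ,J)=12, d(GZ,M)=31/2, d(GZ,T)=16, d(GZ,U)=11
2. join C+J (d=2) ⇒ CJ; edges |C|=1, |J|=1
  updated: d(CJ,GZ)=27/2, d(CJ,I)=13, d(CJ,M)=37/2, d(CJ,T)=14, d(CJ,U)=9/2
3. join M+U (d=4) ⇒ MU; edges |M|=2, |U|=2
  updated: d(CJ,MU)=23/2, d(GZ,MU)=53/4, d(I,MU)=29/2, d(MU,T)=12
4. join CJ+MU (d=23/2) ⇒ CJMU; edges |CJ|=19/4, |MU|=15/4
  updated: d(CJMU,GZ)=107/8, d(CJMU,I)=55/4, d(CJMU,T)=13
5. join CJMU+T (d=13) ⇒ CJMTU; edges |CJMU|=3/4, |T|=13/2
  updated: d(CJMTU,GZ)=139/10, d(CJMTU,I)=71/5
6. join CJMTU+GZ (d=139/10) ⇒ CGJMTUZ; edges |CJMTU|=9/20, |GZ|=129/20
  updated: d(CGJMTUZ,I)=99/7
7. join CGJMTUZ+I (d=99/7) ⇒ CGIJMTUZ; edges |CGJMTUZ|=17/140, |I|=99/14
final tree: (((((C:1,J:1):19/4,(M:2,U:2):15/4):3/4,T:13/2):9/20,(G:1/2,Z:1/2):129/20):17/140,I:99/14)
total length: 2579/70

17/140,99/14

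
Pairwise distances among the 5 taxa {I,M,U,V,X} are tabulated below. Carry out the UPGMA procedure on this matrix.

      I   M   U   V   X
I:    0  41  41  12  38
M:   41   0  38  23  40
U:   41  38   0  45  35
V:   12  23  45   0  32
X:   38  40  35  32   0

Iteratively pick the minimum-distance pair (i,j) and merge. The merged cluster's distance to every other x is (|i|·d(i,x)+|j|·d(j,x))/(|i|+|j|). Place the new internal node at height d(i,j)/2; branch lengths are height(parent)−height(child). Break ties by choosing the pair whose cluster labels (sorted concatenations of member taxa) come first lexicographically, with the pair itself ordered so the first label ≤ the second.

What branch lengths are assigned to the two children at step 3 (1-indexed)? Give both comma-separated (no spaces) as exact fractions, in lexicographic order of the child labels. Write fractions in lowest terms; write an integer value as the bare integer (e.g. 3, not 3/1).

iteration 1: select I,V (d=12); attach at lengths (6, 6); label the merged cluster IV
  updated: d(IV,M)=32, d(IV,U)=43, d(IV,X)=35
iteration 2: select IV,M (d=32); attach at lengths (10, 16); label the merged cluster IMV
  updated: d(IMV,U)=124/3, d(IMV,X)=110/3
iteration 3: select U,X (d=35); attach at lengths (35/2, 35/2); label the merged cluster UX
  updated: d(IMV,UX)=39
iteration 4: select IMV,UX (d=39); attach at lengths (7/2, 2); label the merged cluster IMUVX
final tree: (((I:6,V:6):10,M:16):7/2,(U:35/2,X:35/2):2)
total length: 157/2

35/2,35/2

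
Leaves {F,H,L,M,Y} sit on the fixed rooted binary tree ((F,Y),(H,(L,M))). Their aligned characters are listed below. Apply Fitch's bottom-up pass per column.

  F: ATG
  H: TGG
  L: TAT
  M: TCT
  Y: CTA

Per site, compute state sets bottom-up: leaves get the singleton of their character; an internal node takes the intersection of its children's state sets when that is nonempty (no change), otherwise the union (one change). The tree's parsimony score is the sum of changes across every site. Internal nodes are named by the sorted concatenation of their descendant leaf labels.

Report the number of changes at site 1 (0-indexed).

3

site 0, node FY: F={A} ∪ Y={C} → {A,C} (+1)
site 0, node LM: L={T} ∩ M={T} → {T} (+0)
site 0, node HLM: H={T} ∩ LM={T} → {T} (+0)
site 0, node FHLMY: FY={A,C} ∪ HLM={T} → {A,C,T} (+1)
site 1, node FY: F={T} ∩ Y={T} → {T} (+0)
site 1, node LM: L={A} ∪ M={C} → {A,C} (+1)
site 1, node HLM: H={G} ∪ LM={A,C} → {A,C,G} (+1)
site 1, node FHLMY: FY={T} ∪ HLM={A,C,G} → {A,C,G,T} (+1)
site 2, node FY: F={G} ∪ Y={A} → {A,G} (+1)
site 2, node LM: L={T} ∩ M={T} → {T} (+0)
site 2, node HLM: H={G} ∪ LM={T} → {G,T} (+1)
site 2, node FHLMY: FY={A,G} ∩ HLM={G,T} → {G} (+0)
per-site changes: [2, 3, 2]; total = 7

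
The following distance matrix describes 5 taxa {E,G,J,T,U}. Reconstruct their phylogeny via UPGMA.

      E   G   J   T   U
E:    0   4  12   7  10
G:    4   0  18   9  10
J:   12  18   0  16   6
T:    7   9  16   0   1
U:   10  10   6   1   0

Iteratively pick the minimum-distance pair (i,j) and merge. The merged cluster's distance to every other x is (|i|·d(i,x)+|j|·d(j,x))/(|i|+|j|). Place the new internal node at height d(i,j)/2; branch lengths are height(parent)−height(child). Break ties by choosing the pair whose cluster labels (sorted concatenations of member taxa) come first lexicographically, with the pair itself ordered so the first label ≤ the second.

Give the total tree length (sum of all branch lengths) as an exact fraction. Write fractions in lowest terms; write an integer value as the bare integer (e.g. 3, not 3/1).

iteration 1: select T,U (d=1); attach at lengths (1/2, 1/2); label the merged cluster TU
  updated: d(E,TU)=17/2, d(G,TU)=19/2, d(J,TU)=11
iteration 2: select E,G (d=4); attach at lengths (2, 2); label the merged cluster EG
  updated: d(EG,J)=15, d(EG,TU)=9
iteration 3: select EG,TU (d=9); attach at lengths (5/2, 4); label the merged cluster EGTU
  updated: d(EGTU,J)=13
iteration 4: select EGTU,J (d=13); attach at lengths (2, 13/2); label the merged cluster EGJTU
final tree: (((E:2,G:2):5/2,(T:1/2,U:1/2):4):2,J:13/2)
total length: 20

20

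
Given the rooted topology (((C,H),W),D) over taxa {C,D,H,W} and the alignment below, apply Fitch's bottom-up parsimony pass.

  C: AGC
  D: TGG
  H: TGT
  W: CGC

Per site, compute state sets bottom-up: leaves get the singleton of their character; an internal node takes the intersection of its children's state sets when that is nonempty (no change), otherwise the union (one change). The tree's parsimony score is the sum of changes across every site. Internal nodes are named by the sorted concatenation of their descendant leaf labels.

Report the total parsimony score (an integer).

4

CH@0: {A} ∪ {T} = {A,T} (union, +1)
CHW@0: {A,T} ∪ {C} = {A,C,T} (union, +1)
CDHW@0: {A,C,T} ∩ {T} = {T} (intersection, +0)
CH@1: {G} ∩ {G} = {G} (intersection, +0)
CHW@1: {G} ∩ {G} = {G} (intersection, +0)
CDHW@1: {G} ∩ {G} = {G} (intersection, +0)
CH@2: {C} ∪ {T} = {C,T} (union, +1)
CHW@2: {C,T} ∩ {C} = {C} (intersection, +0)
CDHW@2: {C} ∪ {G} = {C,G} (union, +1)
per-site changes: [2, 0, 2]; total = 4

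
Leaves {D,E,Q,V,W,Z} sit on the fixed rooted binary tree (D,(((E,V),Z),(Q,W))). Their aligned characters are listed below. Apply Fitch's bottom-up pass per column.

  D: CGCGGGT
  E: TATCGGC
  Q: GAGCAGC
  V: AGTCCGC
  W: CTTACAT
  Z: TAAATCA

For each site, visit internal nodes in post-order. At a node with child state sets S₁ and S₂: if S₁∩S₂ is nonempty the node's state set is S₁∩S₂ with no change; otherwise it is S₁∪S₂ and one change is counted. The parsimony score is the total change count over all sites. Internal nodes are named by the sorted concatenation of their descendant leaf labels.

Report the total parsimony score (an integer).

21

[col 0] EV: children E:{T}, V:{A} ∪→ {A,T}; cost 1
[col 0] EVZ: children EV:{A,T}, Z:{T} ∩→ {T}; cost 0
[col 0] QW: children Q:{G}, W:{C} ∪→ {C,G}; cost 1
[col 0] EQVWZ: children EVZ:{T}, QW:{C,G} ∪→ {C,G,T}; cost 1
[col 0] DEQVWZ: children D:{C}, EQVWZ:{C,G,T} ∩→ {C}; cost 0
[col 1] EV: children E:{A}, V:{G} ∪→ {A,G}; cost 1
[col 1] EVZ: children EV:{A,G}, Z:{A} ∩→ {A}; cost 0
[col 1] QW: children Q:{A}, W:{T} ∪→ {A,T}; cost 1
[col 1] EQVWZ: children EVZ:{A}, QW:{A,T} ∩→ {A}; cost 0
[col 1] DEQVWZ: children D:{G}, EQVWZ:{A} ∪→ {A,G}; cost 1
[col 2] EV: children E:{T}, V:{T} ∩→ {T}; cost 0
[col 2] EVZ: children EV:{T}, Z:{A} ∪→ {A,T}; cost 1
[col 2] QW: children Q:{G}, W:{T} ∪→ {G,T}; cost 1
[col 2] EQVWZ: children EVZ:{A,T}, QW:{G,T} ∩→ {T}; cost 0
[col 2] DEQVWZ: children D:{C}, EQVWZ:{T} ∪→ {C,T}; cost 1
[col 3] EV: children E:{C}, V:{C} ∩→ {C}; cost 0
[col 3] EVZ: children EV:{C}, Z:{A} ∪→ {A,C}; cost 1
[col 3] QW: children Q:{C}, W:{A} ∪→ {A,C}; cost 1
[col 3] EQVWZ: children EVZ:{A,C}, QW:{A,C} ∩→ {A,C}; cost 0
[col 3] DEQVWZ: children D:{G}, EQVWZ:{A,C} ∪→ {A,C,G}; cost 1
[col 4] EV: children E:{G}, V:{C} ∪→ {C,G}; cost 1
[col 4] EVZ: children EV:{C,G}, Z:{T} ∪→ {C,G,T}; cost 1
[col 4] QW: children Q:{A}, W:{C} ∪→ {A,C}; cost 1
[col 4] EQVWZ: children EVZ:{C,G,T}, QW:{A,C} ∩→ {C}; cost 0
[col 4] DEQVWZ: children D:{G}, EQVWZ:{C} ∪→ {C,G}; cost 1
[col 5] EV: children E:{G}, V:{G} ∩→ {G}; cost 0
[col 5] EVZ: children EV:{G}, Z:{C} ∪→ {C,G}; cost 1
[col 5] QW: children Q:{G}, W:{A} ∪→ {A,G}; cost 1
[col 5] EQVWZ: children EVZ:{C,G}, QW:{A,G} ∩→ {G}; cost 0
[col 5] DEQVWZ: children D:{G}, EQVWZ:{G} ∩→ {G}; cost 0
[col 6] EV: children E:{C}, V:{C} ∩→ {C}; cost 0
[col 6] EVZ: children EV:{C}, Z:{A} ∪→ {A,C}; cost 1
[col 6] QW: children Q:{C}, W:{T} ∪→ {C,T}; cost 1
[col 6] EQVWZ: children EVZ:{A,C}, QW:{C,T} ∩→ {C}; cost 0
[col 6] DEQVWZ: children D:{T}, EQVWZ:{C} ∪→ {C,T}; cost 1
per-site changes: [3, 3, 3, 3, 4, 2, 3]; total = 21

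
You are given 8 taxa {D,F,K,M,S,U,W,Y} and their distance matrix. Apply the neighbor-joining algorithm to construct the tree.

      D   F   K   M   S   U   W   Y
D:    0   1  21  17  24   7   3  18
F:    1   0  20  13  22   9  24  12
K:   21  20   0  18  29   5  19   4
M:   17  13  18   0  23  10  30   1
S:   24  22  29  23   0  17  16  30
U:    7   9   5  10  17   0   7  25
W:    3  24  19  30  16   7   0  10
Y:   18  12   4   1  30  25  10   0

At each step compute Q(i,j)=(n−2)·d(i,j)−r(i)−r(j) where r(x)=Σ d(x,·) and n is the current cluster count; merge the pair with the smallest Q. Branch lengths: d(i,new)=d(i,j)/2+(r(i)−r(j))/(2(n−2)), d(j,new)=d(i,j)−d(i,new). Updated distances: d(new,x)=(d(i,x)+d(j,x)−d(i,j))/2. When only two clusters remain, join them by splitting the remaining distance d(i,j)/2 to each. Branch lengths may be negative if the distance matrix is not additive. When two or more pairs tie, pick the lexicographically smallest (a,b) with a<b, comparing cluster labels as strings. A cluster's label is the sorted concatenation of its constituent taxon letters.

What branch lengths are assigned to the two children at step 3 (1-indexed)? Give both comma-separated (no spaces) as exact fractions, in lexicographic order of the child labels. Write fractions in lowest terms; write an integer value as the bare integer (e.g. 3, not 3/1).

1. join M+Y (d=1, Q=-206) ⇒ MY; edges |M|=3/2, |Y|=-1/2
  updated: d(D,MY)=17, d(F,MY)=12, d(K,MY)=21/2, d(MY,S)=26, d(MY,U)=17, d(MY,W)=39/2
2. join D+F (d=1, Q=-156) ⇒ DF; edges |D|=-1, |F|=2
  updated: d(DF,K)=20, d(DF,MY)=14, d(DF,S)=45/2, d(DF,U)=15/2, d(DF,W)=13
3. join K+MY (d=21/2, Q=-257/2) ⇒ KMY; edges |K|=77/16, |MY|=91/16
  updated: d(DF,KMY)=47/4, d(KMY,S)=89/4, d(KMY,U)=23/4, d(KMY,W)=14
4. join S+W (d=16, Q=-319/4) ⇒ SW; edges |S|=101/8, |W|=27/8
  updated: d(DF,SW)=39/4, d(KMY,SW)=81/8, d(SW,U)=4
5. join DF+SW (d=39/4, Q=-267/8) ⇒ DFSW; edges |DF|=197/32, |SW|=115/32
  updated: d(DFSW,KMY)=97/16, d(DFSW,U)=7/8
6. join DFSW+KMY (d=97/16, Q=-203/16) ⇒ DFKMSWY; edges |DFSW|=19/32, |KMY|=175/32
  updated: d(DFKMSWY,U)=9/32
7. join DFKMSWY+U (d=9/32) ⇒ DFKMSUWY; edges |DFKMSWY|=9/64, |U|=9/64
final tree: ((((D:-1,F:2):197/32,(S:101/8,W:27/8):115/32):19/32,(K:77/16,(M:3/2,Y:-1/2):91/16):175/32):9/64,U:9/64)
total length: 1427/32

77/16,91/16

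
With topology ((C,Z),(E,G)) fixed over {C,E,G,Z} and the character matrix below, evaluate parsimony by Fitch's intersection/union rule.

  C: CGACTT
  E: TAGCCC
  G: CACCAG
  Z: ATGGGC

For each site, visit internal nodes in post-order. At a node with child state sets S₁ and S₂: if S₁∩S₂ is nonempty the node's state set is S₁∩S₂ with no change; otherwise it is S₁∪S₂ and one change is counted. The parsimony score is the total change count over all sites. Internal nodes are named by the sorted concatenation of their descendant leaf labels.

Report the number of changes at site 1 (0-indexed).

2

site 0, node CZ: C={C} ∪ Z={A} → {A,C} (+1)
site 0, node EG: E={T} ∪ G={C} → {C,T} (+1)
site 0, node CEGZ: CZ={A,C} ∩ EG={C,T} → {C} (+0)
site 1, node CZ: C={G} ∪ Z={T} → {G,T} (+1)
site 1, node EG: E={A} ∩ G={A} → {A} (+0)
site 1, node CEGZ: CZ={G,T} ∪ EG={A} → {A,G,T} (+1)
site 2, node CZ: C={A} ∪ Z={G} → {A,G} (+1)
site 2, node EG: E={G} ∪ G={C} → {C,G} (+1)
site 2, node CEGZ: CZ={A,G} ∩ EG={C,G} → {G} (+0)
site 3, node CZ: C={C} ∪ Z={G} → {C,G} (+1)
site 3, node EG: E={C} ∩ G={C} → {C} (+0)
site 3, node CEGZ: CZ={C,G} ∩ EG={C} → {C} (+0)
site 4, node CZ: C={T} ∪ Z={G} → {G,T} (+1)
site 4, node EG: E={C} ∪ G={A} → {A,C} (+1)
site 4, node CEGZ: CZ={G,T} ∪ EG={A,C} → {A,C,G,T} (+1)
site 5, node CZ: C={T} ∪ Z={C} → {C,T} (+1)
site 5, node EG: E={C} ∪ G={G} → {C,G} (+1)
site 5, node CEGZ: CZ={C,T} ∩ EG={C,G} → {C} (+0)
per-site changes: [2, 2, 2, 1, 3, 2]; total = 12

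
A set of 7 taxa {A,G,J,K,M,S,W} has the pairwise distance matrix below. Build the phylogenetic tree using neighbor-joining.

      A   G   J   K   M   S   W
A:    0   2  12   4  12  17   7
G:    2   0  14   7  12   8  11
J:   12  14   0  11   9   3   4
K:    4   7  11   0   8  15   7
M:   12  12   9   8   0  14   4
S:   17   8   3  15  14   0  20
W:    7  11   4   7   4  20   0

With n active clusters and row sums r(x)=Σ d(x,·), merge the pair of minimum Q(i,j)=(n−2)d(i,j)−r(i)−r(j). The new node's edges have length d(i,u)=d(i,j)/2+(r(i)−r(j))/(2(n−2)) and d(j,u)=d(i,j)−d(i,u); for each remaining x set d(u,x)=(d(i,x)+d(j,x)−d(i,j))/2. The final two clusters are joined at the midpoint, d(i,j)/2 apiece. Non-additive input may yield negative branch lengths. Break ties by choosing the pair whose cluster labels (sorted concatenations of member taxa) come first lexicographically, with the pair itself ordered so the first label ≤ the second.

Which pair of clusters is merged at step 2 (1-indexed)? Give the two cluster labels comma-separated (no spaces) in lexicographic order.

A,G

1. join J+S (d=3, Q=-115) ⇒ JS; edges |J|=-9/10, |S|=39/10
  updated: d(A,JS)=13, d(G,JS)=19/2, d(JS,K)=23/2, d(JS,M)=10, d(JS,W)=21/2
2. join A+G (d=2, Q=-143/2) ⇒ AG; edges |A|=9/16, |G|=23/16
  updated: d(AG,JS)=41/4, d(AG,K)=9/2, d(AG,M)=11, d(AG,W)=8
3. join AG+K (d=9/2, Q=-205/4) ⇒ AGK; edges |AG|=65/24, |K|=43/24
  updated: d(AGK,JS)=69/8, d(AGK,M)=29/4, d(AGK,W)=21/4
4. join AGK+JS (d=69/8, Q=-33) ⇒ AGJKS; edges |AGK|=37/16, |JS|=101/16
  updated: d(AGJKS,M)=69/16, d(AGJKS,W)=57/16
5. join AGJKS+M (d=69/16, Q=-95/8) ⇒ AGJKMS; edges |AGJKS|=31/16, |M|=19/8
  updated: d(AGJKMS,W)=13/8
6. join AGJKMS+W (d=13/8) ⇒ AGJKMSW; edges |AGJKMS|=13/16, |W|=13/16
final tree: (((((A:9/16,G:23/16):65/24,K:43/24):37/16,(J:-9/10,S:39/10):101/16):31/16,M:19/8):13/16,W:13/16)
total length: 385/16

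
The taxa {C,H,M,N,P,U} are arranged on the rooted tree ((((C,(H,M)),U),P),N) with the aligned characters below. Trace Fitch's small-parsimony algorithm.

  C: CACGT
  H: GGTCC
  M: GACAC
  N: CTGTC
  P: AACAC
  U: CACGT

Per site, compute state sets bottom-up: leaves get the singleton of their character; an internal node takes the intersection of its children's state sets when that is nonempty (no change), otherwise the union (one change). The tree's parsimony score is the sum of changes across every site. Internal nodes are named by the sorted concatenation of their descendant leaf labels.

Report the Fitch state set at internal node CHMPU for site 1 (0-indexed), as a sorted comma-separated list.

site 0, node HM: H={G} ∩ M={G} → {G} (+0)
site 0, node CHM: C={C} ∪ HM={G} → {C,G} (+1)
site 0, node CHMU: CHM={C,G} ∩ U={C} → {C} (+0)
site 0, node CHMPU: CHMU={C} ∪ P={A} → {A,C} (+1)
site 0, node CHMNPU: CHMPU={A,C} ∩ N={C} → {C} (+0)
site 1, node HM: H={G} ∪ M={A} → {A,G} (+1)
site 1, node CHM: C={A} ∩ HM={A,G} → {A} (+0)
site 1, node CHMU: CHM={A} ∩ U={A} → {A} (+0)
site 1, node CHMPU: CHMU={A} ∩ P={A} → {A} (+0)
site 1, node CHMNPU: CHMPU={A} ∪ N={T} → {A,T} (+1)
site 2, node HM: H={T} ∪ M={C} → {C,T} (+1)
site 2, node CHM: C={C} ∩ HM={C,T} → {C} (+0)
site 2, node CHMU: CHM={C} ∩ U={C} → {C} (+0)
site 2, node CHMPU: CHMU={C} ∩ P={C} → {C} (+0)
site 2, node CHMNPU: CHMPU={C} ∪ N={G} → {C,G} (+1)
site 3, node HM: H={C} ∪ M={A} → {A,C} (+1)
site 3, node CHM: C={G} ∪ HM={A,C} → {A,C,G} (+1)
site 3, node CHMU: CHM={A,C,G} ∩ U={G} → {G} (+0)
site 3, node CHMPU: CHMU={G} ∪ P={A} → {A,G} (+1)
site 3, node CHMNPU: CHMPU={A,G} ∪ N={T} → {A,G,T} (+1)
site 4, node HM: H={C} ∩ M={C} → {C} (+0)
site 4, node CHM: C={T} ∪ HM={C} → {C,T} (+1)
site 4, node CHMU: CHM={C,T} ∩ U={T} → {T} (+0)
site 4, node CHMPU: CHMU={T} ∪ P={C} → {C,T} (+1)
site 4, node CHMNPU: CHMPU={C,T} ∩ N={C} → {C} (+0)
per-site changes: [2, 2, 2, 4, 2]; total = 12

A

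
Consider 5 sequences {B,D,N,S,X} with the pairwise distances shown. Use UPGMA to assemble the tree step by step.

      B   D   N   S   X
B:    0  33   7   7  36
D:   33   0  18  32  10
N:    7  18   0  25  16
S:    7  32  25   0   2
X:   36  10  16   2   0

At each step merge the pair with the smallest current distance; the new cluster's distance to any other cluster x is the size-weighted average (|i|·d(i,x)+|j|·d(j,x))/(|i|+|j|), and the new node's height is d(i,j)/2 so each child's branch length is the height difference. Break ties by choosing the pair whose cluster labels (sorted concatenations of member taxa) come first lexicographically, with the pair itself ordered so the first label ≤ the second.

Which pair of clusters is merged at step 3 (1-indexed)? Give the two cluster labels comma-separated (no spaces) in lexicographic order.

BN,SX

iteration 1: select S,X (d=2); attach at lengths (1, 1); label the merged cluster SX
  updated: d(B,SX)=43/2, d(D,SX)=21, d(N,SX)=41/2
iteration 2: select B,N (d=7); attach at lengths (7/2, 7/2); label the merged cluster BN
  updated: d(BN,D)=51/2, d(BN,SX)=21
iteration 3: select BN,SX (d=21); attach at lengths (7, 19/2); label the merged cluster BNSX
  updated: d(BNSX,D)=93/4
iteration 4: select BNSX,D (d=93/4); attach at lengths (9/8, 93/8); label the merged cluster BDNSX
final tree: (((B:7/2,N:7/2):7,(S:1,X:1):19/2):9/8,D:93/8)
total length: 153/4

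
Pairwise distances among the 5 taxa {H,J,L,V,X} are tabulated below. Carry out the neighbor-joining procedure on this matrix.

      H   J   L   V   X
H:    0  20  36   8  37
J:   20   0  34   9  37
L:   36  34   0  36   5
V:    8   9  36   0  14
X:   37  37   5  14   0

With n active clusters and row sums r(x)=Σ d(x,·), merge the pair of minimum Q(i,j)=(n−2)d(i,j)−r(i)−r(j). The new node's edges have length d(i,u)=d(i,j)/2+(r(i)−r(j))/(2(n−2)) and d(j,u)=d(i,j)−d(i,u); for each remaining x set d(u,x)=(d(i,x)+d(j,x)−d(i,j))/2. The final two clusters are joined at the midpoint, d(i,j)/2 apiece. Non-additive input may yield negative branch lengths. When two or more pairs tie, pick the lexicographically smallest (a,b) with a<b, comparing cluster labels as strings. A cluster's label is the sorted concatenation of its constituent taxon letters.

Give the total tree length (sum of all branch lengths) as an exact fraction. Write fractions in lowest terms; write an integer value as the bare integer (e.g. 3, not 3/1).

step 1: merge (L,X) at d=5, Q=-189; branch lengths L→11/2, X→-1/2; new cluster LX
  updated: d(H,LX)=34, d(J,LX)=33, d(LX,V)=45/2
step 2: merge (H,V) at d=8, Q=-171/2; branch lengths H→77/8, V→-13/8; new cluster HV
  updated: d(HV,J)=21/2, d(HV,LX)=97/4
step 3: merge (HV,J) at d=21/2, Q=-271/4; branch lengths HV→7/8, J→77/8; new cluster HJV
  updated: d(HJV,LX)=187/8
step 4: merge (HJV,LX) at d=187/8; branch lengths HJV→187/16, LX→187/16; new cluster HJLVX
final tree: (((H:77/8,V:-13/8):7/8,J:77/8):187/16,(L:11/2,X:-1/2):187/16)
total length: 375/8

375/8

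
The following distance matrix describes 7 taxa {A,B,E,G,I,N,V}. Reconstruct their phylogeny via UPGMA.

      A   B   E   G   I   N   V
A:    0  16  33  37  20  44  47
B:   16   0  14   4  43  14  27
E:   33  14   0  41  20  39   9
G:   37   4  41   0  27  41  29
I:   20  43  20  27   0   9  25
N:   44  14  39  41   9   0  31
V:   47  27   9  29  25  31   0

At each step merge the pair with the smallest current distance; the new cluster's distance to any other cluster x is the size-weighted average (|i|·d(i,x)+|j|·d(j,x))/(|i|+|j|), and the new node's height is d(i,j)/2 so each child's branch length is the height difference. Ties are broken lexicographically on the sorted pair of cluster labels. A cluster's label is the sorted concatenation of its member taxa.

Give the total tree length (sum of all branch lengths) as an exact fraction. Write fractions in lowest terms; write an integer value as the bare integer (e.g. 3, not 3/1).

iteration 1: select B,G (d=4); attach at lengths (2, 2); label the merged cluster BG
  updated: d(A,BG)=53/2, d(BG,E)=55/2, d(BG,I)=35, d(BG,N)=55/2, d(BG,V)=28
iteration 2: select E,V (d=9); attach at lengths (9/2, 9/2); label the merged cluster EV
  updated: d(A,EV)=40, d(BG,EV)=111/4, d(EV,I)=45/2, d(EV,N)=35
iteration 3: select I,N (d=9); attach at lengths (9/2, 9/2); label the merged cluster IN
  updated: d(A,IN)=32, d(BG,IN)=125/4, d(EV,IN)=115/4
iteration 4: select A,BG (d=53/2); attach at lengths (53/4, 45/4); label the merged cluster ABG
  updated: d(ABG,EV)=191/6, d(ABG,IN)=63/2
iteration 5: select EV,IN (d=115/4); attach at lengths (79/8, 79/8); label the merged cluster EINV
  updated: d(ABG,EINV)=95/3
iteration 6: select ABG,EINV (d=95/3); attach at lengths (31/12, 35/24); label the merged cluster ABEGINV
final tree: ((A:53/4,(B:2,G:2):45/4):31/12,((E:9/2,V:9/2):79/8,(I:9/2,N:9/2):79/8):35/24)
total length: 1687/24

1687/24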